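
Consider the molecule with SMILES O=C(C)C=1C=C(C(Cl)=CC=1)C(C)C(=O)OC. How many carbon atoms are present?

12

Count every carbon token in the SMILES (each C, including those in ring-closure positions and inside branches).
Carbon count: 12.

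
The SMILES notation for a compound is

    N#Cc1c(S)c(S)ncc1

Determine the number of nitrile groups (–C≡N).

1

The nitrile motif appears at heavy-atom position 2 in the SMILES.
Other groups present: 2 thiol.
Nitrile count: 1.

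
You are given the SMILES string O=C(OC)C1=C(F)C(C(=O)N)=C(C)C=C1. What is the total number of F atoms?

Scan the SMILES for F atoms (remember two-letter symbols like Cl and Br are single atoms).
Fluorine count: 1.

1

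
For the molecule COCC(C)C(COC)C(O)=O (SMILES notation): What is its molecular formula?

Walk through each heavy atom and fill implicit hydrogens from standard valence (C 4, N 3, O 2, S 2, halogen 1):
  atom 1: C, bond orders sum to 1 (valence 4) → 3 H
  atom 2: O, bond orders sum to 2 (valence 2) → 0 H
  atom 3: C, bond orders sum to 2 (valence 4) → 2 H
  atom 4: C, bond orders sum to 3 (valence 4) → 1 H
  atom 5: C, bond orders sum to 1 (valence 4) → 3 H
  atom 6: C, bond orders sum to 3 (valence 4) → 1 H
  atom 7: C, bond orders sum to 2 (valence 4) → 2 H
  atom 8: O, bond orders sum to 2 (valence 2) → 0 H
  atom 9: C, bond orders sum to 1 (valence 4) → 3 H
  atom 10: C, bond orders sum to 4 (valence 4) → 0 H
  atom 11: O, bond orders sum to 1 (valence 2) → 1 H
  atom 12: O, bond orders sum to 2 (valence 2) → 0 H
Totals → C:8, H:16, O:4.
In Hill order: C8H16O4.

C8H16O4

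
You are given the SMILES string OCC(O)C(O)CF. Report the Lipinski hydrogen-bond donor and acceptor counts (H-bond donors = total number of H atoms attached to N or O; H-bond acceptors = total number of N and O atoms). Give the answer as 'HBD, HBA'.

Donors: find every N or O and count the H atoms it carries.
  atom 1 (O): bond orders sum to 1 → 1 H
  atom 4 (O): bond orders sum to 1 → 1 H
  atom 6 (O): bond orders sum to 1 → 1 H
Lipinski HBD = 3.
Acceptors: N atoms = 0, O atoms = 3 → HBA = 3.

3, 3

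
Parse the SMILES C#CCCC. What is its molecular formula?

C5H8

Walk through each heavy atom and fill implicit hydrogens from standard valence (C 4, N 3, O 2, S 2, halogen 1):
  atom 1: C, bond orders sum to 3 (valence 4) → 1 H
  atom 2: C, bond orders sum to 4 (valence 4) → 0 H
  atom 3: C, bond orders sum to 2 (valence 4) → 2 H
  atom 4: C, bond orders sum to 2 (valence 4) → 2 H
  atom 5: C, bond orders sum to 1 (valence 4) → 3 H
Totals → C:5, H:8.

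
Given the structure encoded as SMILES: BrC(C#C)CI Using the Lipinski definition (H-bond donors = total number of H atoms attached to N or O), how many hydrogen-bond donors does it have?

0

Donors: find every N or O and count the H atoms it carries.
  (no N or O atoms present)
Lipinski HBD = 0.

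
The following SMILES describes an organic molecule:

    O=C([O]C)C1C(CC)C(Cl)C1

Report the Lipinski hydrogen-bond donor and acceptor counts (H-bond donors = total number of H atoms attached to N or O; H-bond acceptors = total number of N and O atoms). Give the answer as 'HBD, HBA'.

Donors: find every N or O and count the H atoms it carries.
  atom 1 (O): bond orders sum to 2 → 0 H
  atom 3 (O): bond orders sum to 2 → 0 H
Lipinski HBD = 0.
Acceptors: N atoms = 0, O atoms = 2 → HBA = 2.

0, 2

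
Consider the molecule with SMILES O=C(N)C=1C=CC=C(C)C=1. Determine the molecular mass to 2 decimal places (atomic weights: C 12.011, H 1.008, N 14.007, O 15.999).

135.17 g/mol

First, the molecular formula is C8H9NO (counting implicit H from valence).
  C: 8 × 12.011 = 96.088
  H: 9 × 1.008 = 9.072
  N: 1 × 14.007 = 14.007
  O: 1 × 15.999 = 15.999
Sum: 8×12.011 + 9×1.008 + 1×14.007 + 1×15.999 = 135.166 → 135.17 g/mol.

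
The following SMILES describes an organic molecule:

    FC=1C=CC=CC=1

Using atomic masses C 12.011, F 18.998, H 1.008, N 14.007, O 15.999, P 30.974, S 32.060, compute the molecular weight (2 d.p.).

96.10 g/mol

First, the molecular formula is C6H5F (counting implicit H from valence).
  C: 6 × 12.011 = 72.066
  F: 1 × 18.998 = 18.998
  H: 5 × 1.008 = 5.040
Sum: 6×12.011 + 1×18.998 + 5×1.008 = 96.104 → 96.10 g/mol.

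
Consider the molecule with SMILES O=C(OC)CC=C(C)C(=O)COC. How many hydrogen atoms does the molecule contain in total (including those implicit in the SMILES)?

Walk through each heavy atom and fill implicit hydrogens from standard valence (C 4, N 3, O 2, S 2, halogen 1):
  atom 1: O, bond orders sum to 2 (valence 2) → 0 H
  atom 2: C, bond orders sum to 4 (valence 4) → 0 H
  atom 3: O, bond orders sum to 2 (valence 2) → 0 H
  atom 4: C, bond orders sum to 1 (valence 4) → 3 H
  atom 5: C, bond orders sum to 2 (valence 4) → 2 H
  atom 6: C, bond orders sum to 3 (valence 4) → 1 H
  atom 7: C, bond orders sum to 4 (valence 4) → 0 H
  atom 8: C, bond orders sum to 1 (valence 4) → 3 H
  atom 9: C, bond orders sum to 4 (valence 4) → 0 H
  atom 10: O, bond orders sum to 2 (valence 2) → 0 H
  atom 11: C, bond orders sum to 2 (valence 4) → 2 H
  atom 12: O, bond orders sum to 2 (valence 2) → 0 H
  atom 13: C, bond orders sum to 1 (valence 4) → 3 H
Total hydrogens: 14.

14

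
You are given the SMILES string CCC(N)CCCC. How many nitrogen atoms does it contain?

Scan the SMILES for N atoms (remember two-letter symbols like Cl and Br are single atoms).
Nitrogen count: 1.

1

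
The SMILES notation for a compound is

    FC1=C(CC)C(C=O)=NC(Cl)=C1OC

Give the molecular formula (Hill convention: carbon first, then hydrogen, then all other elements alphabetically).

C9H9ClFNO2

Walk through each heavy atom and fill implicit hydrogens from standard valence (C 4, N 3, O 2, S 2, halogen 1):
  atom 1: F (halogen, monovalent) → 0 H
  atom 2: C, bond orders sum to 4 (valence 4) → 0 H
  atom 3: C, bond orders sum to 4 (valence 4) → 0 H
  atom 4: C, bond orders sum to 2 (valence 4) → 2 H
  atom 5: C, bond orders sum to 1 (valence 4) → 3 H
  atom 6: C, bond orders sum to 4 (valence 4) → 0 H
  atom 7: C, bond orders sum to 3 (valence 4) → 1 H
  atom 8: O, bond orders sum to 2 (valence 2) → 0 H
  atom 9: N, bond orders sum to 3 (valence 3) → 0 H
  atom 10: C, bond orders sum to 4 (valence 4) → 0 H
  atom 11: Cl (halogen, monovalent) → 0 H
  atom 12: C, bond orders sum to 4 (valence 4) → 0 H
  atom 13: O, bond orders sum to 2 (valence 2) → 0 H
  atom 14: C, bond orders sum to 1 (valence 4) → 3 H
Totals → C:9, H:9, Cl:1, F:1, N:1, O:2.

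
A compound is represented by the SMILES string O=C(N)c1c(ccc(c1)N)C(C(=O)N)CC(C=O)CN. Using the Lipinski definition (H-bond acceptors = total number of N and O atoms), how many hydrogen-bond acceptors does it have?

7

N atoms: 4; O atoms: 3.
Lipinski HBA = 4 + 3 = 7.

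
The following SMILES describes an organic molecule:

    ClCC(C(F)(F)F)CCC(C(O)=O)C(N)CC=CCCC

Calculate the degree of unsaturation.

Degree of unsaturation = (number of rings) + (number of π bonds).
Ring closures in the SMILES: 0.
π bonds: 2 double bonds (each 1 DoU) → 2 DoU from unsaturation.
Total DoU = 0 + 2 = 2.

2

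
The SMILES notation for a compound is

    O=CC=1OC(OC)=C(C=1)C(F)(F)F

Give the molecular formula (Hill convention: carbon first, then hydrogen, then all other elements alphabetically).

C7H5F3O3

Walk through each heavy atom and fill implicit hydrogens from standard valence (C 4, N 3, O 2, S 2, halogen 1):
  atom 1: O, bond orders sum to 2 (valence 2) → 0 H
  atom 2: C, bond orders sum to 3 (valence 4) → 1 H
  atom 3: C, bond orders sum to 4 (valence 4) → 0 H
  atom 4: O, bond orders sum to 2 (valence 2) → 0 H
  atom 5: C, bond orders sum to 4 (valence 4) → 0 H
  atom 6: O, bond orders sum to 2 (valence 2) → 0 H
  atom 7: C, bond orders sum to 1 (valence 4) → 3 H
  atom 8: C, bond orders sum to 4 (valence 4) → 0 H
  atom 9: C, bond orders sum to 3 (valence 4) → 1 H
  atom 10: C, bond orders sum to 4 (valence 4) → 0 H
  atom 11: F (halogen, monovalent) → 0 H
  atom 12: F (halogen, monovalent) → 0 H
  atom 13: F (halogen, monovalent) → 0 H
Totals → C:7, H:5, F:3, O:3.
In Hill order: C7H5F3O3.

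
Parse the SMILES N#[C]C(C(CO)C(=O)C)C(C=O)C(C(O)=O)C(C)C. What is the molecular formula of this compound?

Walk through each heavy atom and fill implicit hydrogens from standard valence (C 4, N 3, O 2, S 2, halogen 1):
  atom 1: N, bond orders sum to 3 (valence 3) → 0 H
  atom 2: C with explicit H count 0
  atom 3: C, bond orders sum to 3 (valence 4) → 1 H
  atom 4: C, bond orders sum to 3 (valence 4) → 1 H
  atom 5: C, bond orders sum to 2 (valence 4) → 2 H
  atom 6: O, bond orders sum to 1 (valence 2) → 1 H
  atom 7: C, bond orders sum to 4 (valence 4) → 0 H
  atom 8: O, bond orders sum to 2 (valence 2) → 0 H
  atom 9: C, bond orders sum to 1 (valence 4) → 3 H
  atom 10: C, bond orders sum to 3 (valence 4) → 1 H
  atom 11: C, bond orders sum to 3 (valence 4) → 1 H
  atom 12: O, bond orders sum to 2 (valence 2) → 0 H
  atom 13: C, bond orders sum to 3 (valence 4) → 1 H
  atom 14: C, bond orders sum to 4 (valence 4) → 0 H
  atom 15: O, bond orders sum to 1 (valence 2) → 1 H
  atom 16: O, bond orders sum to 2 (valence 2) → 0 H
  atom 17: C, bond orders sum to 3 (valence 4) → 1 H
  atom 18: C, bond orders sum to 1 (valence 4) → 3 H
  atom 19: C, bond orders sum to 1 (valence 4) → 3 H
Totals → C:13, H:19, N:1, O:5.

C13H19NO5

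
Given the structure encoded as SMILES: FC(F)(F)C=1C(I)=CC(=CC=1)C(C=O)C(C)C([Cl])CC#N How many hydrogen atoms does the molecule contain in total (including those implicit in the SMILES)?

12

Walk through each heavy atom and fill implicit hydrogens from standard valence (C 4, N 3, O 2, S 2, halogen 1):
  atom 1: F (halogen, monovalent) → 0 H
  atom 2: C, bond orders sum to 4 (valence 4) → 0 H
  atom 3: F (halogen, monovalent) → 0 H
  atom 4: F (halogen, monovalent) → 0 H
  atom 5: C, bond orders sum to 4 (valence 4) → 0 H
  atom 6: C, bond orders sum to 4 (valence 4) → 0 H
  atom 7: I (halogen, monovalent) → 0 H
  atom 8: C, bond orders sum to 3 (valence 4) → 1 H
  atom 9: C, bond orders sum to 4 (valence 4) → 0 H
  atom 10: C, bond orders sum to 3 (valence 4) → 1 H
  atom 11: C, bond orders sum to 3 (valence 4) → 1 H
  atom 12: C, bond orders sum to 3 (valence 4) → 1 H
  atom 13: C, bond orders sum to 3 (valence 4) → 1 H
  atom 14: O, bond orders sum to 2 (valence 2) → 0 H
  atom 15: C, bond orders sum to 3 (valence 4) → 1 H
  atom 16: C, bond orders sum to 1 (valence 4) → 3 H
  atom 17: C, bond orders sum to 3 (valence 4) → 1 H
  atom 18: Cl with explicit H count 0
  atom 19: C, bond orders sum to 2 (valence 4) → 2 H
  atom 20: C, bond orders sum to 4 (valence 4) → 0 H
  atom 21: N, bond orders sum to 3 (valence 3) → 0 H
Total hydrogens: 12.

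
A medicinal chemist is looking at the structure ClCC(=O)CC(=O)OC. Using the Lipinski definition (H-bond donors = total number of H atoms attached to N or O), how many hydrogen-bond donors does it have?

Donors: find every N or O and count the H atoms it carries.
  atom 4 (O): bond orders sum to 2 → 0 H
  atom 7 (O): bond orders sum to 2 → 0 H
  atom 8 (O): bond orders sum to 2 → 0 H
Lipinski HBD = 0.

0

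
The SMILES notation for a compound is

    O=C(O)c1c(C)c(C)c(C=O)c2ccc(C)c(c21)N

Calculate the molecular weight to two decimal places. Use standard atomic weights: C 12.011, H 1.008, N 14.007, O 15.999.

257.29 g/mol

First, the molecular formula is C15H15NO3 (counting implicit H from valence).
  C: 15 × 12.011 = 180.165
  H: 15 × 1.008 = 15.120
  N: 1 × 14.007 = 14.007
  O: 3 × 15.999 = 47.997
Sum: 15×12.011 + 15×1.008 + 1×14.007 + 3×15.999 = 257.289 → 257.29 g/mol.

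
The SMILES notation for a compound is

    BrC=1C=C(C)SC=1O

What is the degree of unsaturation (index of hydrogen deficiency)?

Degree of unsaturation = (number of rings) + (number of π bonds).
Ring closures in the SMILES: 1.
π bonds: 2 double bonds (each 1 DoU) → 2 DoU from unsaturation.
Total DoU = 1 + 2 = 3.

3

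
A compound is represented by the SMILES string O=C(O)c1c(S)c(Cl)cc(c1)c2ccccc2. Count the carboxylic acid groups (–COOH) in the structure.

1

The carboxylic acid motif appears at heavy-atom position 2 in the SMILES.
Other groups present: 1 thiol.
Carboxylic acid count: 1.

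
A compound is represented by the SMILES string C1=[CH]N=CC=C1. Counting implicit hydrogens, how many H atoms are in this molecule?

5

Walk through each heavy atom and fill implicit hydrogens from standard valence (C 4, N 3, O 2, S 2, halogen 1):
  atom 1: C, bond orders sum to 3 (valence 4) → 1 H
  atom 2: C with explicit H count 1
  atom 3: N, bond orders sum to 3 (valence 3) → 0 H
  atom 4: C, bond orders sum to 3 (valence 4) → 1 H
  atom 5: C, bond orders sum to 3 (valence 4) → 1 H
  atom 6: C, bond orders sum to 3 (valence 4) → 1 H
Total hydrogens: 5.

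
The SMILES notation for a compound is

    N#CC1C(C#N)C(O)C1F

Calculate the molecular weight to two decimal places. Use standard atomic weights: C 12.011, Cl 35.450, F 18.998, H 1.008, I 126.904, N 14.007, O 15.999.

140.12 g/mol

First, the molecular formula is C6H5FN2O (counting implicit H from valence).
  C: 6 × 12.011 = 72.066
  F: 1 × 18.998 = 18.998
  H: 5 × 1.008 = 5.040
  N: 2 × 14.007 = 28.014
  O: 1 × 15.999 = 15.999
Sum: 6×12.011 + 1×18.998 + 5×1.008 + 2×14.007 + 1×15.999 = 140.117 → 140.12 g/mol.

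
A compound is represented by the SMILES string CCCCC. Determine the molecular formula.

C5H12

Walk through each heavy atom and fill implicit hydrogens from standard valence (C 4, N 3, O 2, S 2, halogen 1):
  atom 1: C, bond orders sum to 1 (valence 4) → 3 H
  atom 2: C, bond orders sum to 2 (valence 4) → 2 H
  atom 3: C, bond orders sum to 2 (valence 4) → 2 H
  atom 4: C, bond orders sum to 2 (valence 4) → 2 H
  atom 5: C, bond orders sum to 1 (valence 4) → 3 H
Totals → C:5, H:12.
In Hill order: C5H12.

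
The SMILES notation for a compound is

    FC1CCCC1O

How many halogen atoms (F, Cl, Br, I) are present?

1

Halogen atoms appear at heavy-atom position 1 (1×F).
Other groups present: 1 hydroxyl.
Halogen count: 1.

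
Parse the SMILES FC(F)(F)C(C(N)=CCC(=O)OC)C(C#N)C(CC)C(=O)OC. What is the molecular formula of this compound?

Walk through each heavy atom and fill implicit hydrogens from standard valence (C 4, N 3, O 2, S 2, halogen 1):
  atom 1: F (halogen, monovalent) → 0 H
  atom 2: C, bond orders sum to 4 (valence 4) → 0 H
  atom 3: F (halogen, monovalent) → 0 H
  atom 4: F (halogen, monovalent) → 0 H
  atom 5: C, bond orders sum to 3 (valence 4) → 1 H
  atom 6: C, bond orders sum to 4 (valence 4) → 0 H
  atom 7: N, bond orders sum to 1 (valence 3) → 2 H
  atom 8: C, bond orders sum to 3 (valence 4) → 1 H
  atom 9: C, bond orders sum to 2 (valence 4) → 2 H
  atom 10: C, bond orders sum to 4 (valence 4) → 0 H
  atom 11: O, bond orders sum to 2 (valence 2) → 0 H
  atom 12: O, bond orders sum to 2 (valence 2) → 0 H
  atom 13: C, bond orders sum to 1 (valence 4) → 3 H
  atom 14: C, bond orders sum to 3 (valence 4) → 1 H
  atom 15: C, bond orders sum to 4 (valence 4) → 0 H
  atom 16: N, bond orders sum to 3 (valence 3) → 0 H
  atom 17: C, bond orders sum to 3 (valence 4) → 1 H
  atom 18: C, bond orders sum to 2 (valence 4) → 2 H
  atom 19: C, bond orders sum to 1 (valence 4) → 3 H
  atom 20: C, bond orders sum to 4 (valence 4) → 0 H
  atom 21: O, bond orders sum to 2 (valence 2) → 0 H
  atom 22: O, bond orders sum to 2 (valence 2) → 0 H
  atom 23: C, bond orders sum to 1 (valence 4) → 3 H
Totals → C:14, H:19, F:3, N:2, O:4.

C14H19F3N2O4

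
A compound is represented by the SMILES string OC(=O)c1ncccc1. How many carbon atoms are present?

6

Count every carbon token in the SMILES (each C, including those in ring-closure positions and inside branches).
Carbon count: 6.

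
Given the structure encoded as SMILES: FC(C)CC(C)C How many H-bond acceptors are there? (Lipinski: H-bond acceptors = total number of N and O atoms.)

N atoms: 0; O atoms: 0.
Lipinski HBA = 0 + 0 = 0.

0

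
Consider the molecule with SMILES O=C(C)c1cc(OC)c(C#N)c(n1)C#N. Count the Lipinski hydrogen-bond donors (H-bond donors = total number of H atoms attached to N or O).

Donors: find every N or O and count the H atoms it carries.
  atom 1 (O): bond orders sum to 2 → 0 H
  atom 7 (O): bond orders sum to 2 → 0 H
  atom 11 (N): bond orders sum to 3 → 0 H
  atom 13 (N): bond orders sum to 3 → 0 H
  atom 15 (N): bond orders sum to 3 → 0 H
Lipinski HBD = 0.

0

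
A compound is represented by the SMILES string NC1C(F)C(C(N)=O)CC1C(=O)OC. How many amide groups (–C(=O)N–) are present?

The amide motif appears at heavy-atom position 6 in the SMILES.
Other groups present: 1 ester, 1 primary amine.
Amide count: 1.

1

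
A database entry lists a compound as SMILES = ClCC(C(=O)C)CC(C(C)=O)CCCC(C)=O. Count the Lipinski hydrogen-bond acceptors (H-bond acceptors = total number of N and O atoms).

N atoms: 0; O atoms: 3.
Lipinski HBA = 0 + 3 = 3.

3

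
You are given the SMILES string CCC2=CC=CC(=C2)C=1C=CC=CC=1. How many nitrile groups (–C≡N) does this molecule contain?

Scan the SMILES for the nitrile motif — none present.

0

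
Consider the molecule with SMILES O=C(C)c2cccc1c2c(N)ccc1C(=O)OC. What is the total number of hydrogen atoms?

Walk through each heavy atom and fill implicit hydrogens from standard valence (C 4, N 3, O 2, S 2, halogen 1); for lowercase aromatic atoms, an aromatic c carries 1 H when it has two neighbours and 0 H with three, and aromatic n carries 0 H:
  atom 1: O, bond orders sum to 2 (valence 2) → 0 H
  atom 2: C, bond orders sum to 4 (valence 4) → 0 H
  atom 3: C, bond orders sum to 1 (valence 4) → 3 H
  atom 4: aromatic c, 3 neighbours → 0 H
  atom 5: aromatic c, 2 neighbours → 1 H
  atom 6: aromatic c, 2 neighbours → 1 H
  atom 7: aromatic c, 2 neighbours → 1 H
  atom 8: aromatic c, 3 neighbours → 0 H
  atom 9: aromatic c, 3 neighbours → 0 H
  atom 10: aromatic c, 3 neighbours → 0 H
  atom 11: N, bond orders sum to 1 (valence 3) → 2 H
  atom 12: aromatic c, 2 neighbours → 1 H
  atom 13: aromatic c, 2 neighbours → 1 H
  atom 14: aromatic c, 3 neighbours → 0 H
  atom 15: C, bond orders sum to 4 (valence 4) → 0 H
  atom 16: O, bond orders sum to 2 (valence 2) → 0 H
  atom 17: O, bond orders sum to 2 (valence 2) → 0 H
  atom 18: C, bond orders sum to 1 (valence 4) → 3 H
Total hydrogens: 13.

13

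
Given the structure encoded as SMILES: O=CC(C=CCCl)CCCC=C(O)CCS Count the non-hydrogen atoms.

16

Every atom symbol written in the SMILES (organic subset) is one heavy atom; implicit H are not written.
Heavy atoms by element → C:12, Cl:1, O:2, S:1.
Total: 16.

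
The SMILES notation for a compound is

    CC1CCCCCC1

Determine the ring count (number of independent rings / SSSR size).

In SMILES, each pair of matching ring-closure digits denotes one ring-closing bond; the number of such bonds equals the number of independent rings.
Ring-closure bonds here: 1.

1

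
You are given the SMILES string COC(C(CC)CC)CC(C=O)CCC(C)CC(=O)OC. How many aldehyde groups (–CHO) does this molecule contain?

1

The aldehyde motif appears at heavy-atom position 11 in the SMILES.
Other groups present: 1 ester, 1 ether.
Aldehyde count: 1.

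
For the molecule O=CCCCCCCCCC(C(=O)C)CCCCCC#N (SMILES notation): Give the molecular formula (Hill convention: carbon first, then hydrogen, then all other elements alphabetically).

C18H31NO2

Walk through each heavy atom and fill implicit hydrogens from standard valence (C 4, N 3, O 2, S 2, halogen 1):
  atom 1: O, bond orders sum to 2 (valence 2) → 0 H
  atom 2: C, bond orders sum to 3 (valence 4) → 1 H
  atom 3: C, bond orders sum to 2 (valence 4) → 2 H
  atom 4: C, bond orders sum to 2 (valence 4) → 2 H
  atom 5: C, bond orders sum to 2 (valence 4) → 2 H
  atom 6: C, bond orders sum to 2 (valence 4) → 2 H
  atom 7: C, bond orders sum to 2 (valence 4) → 2 H
  atom 8: C, bond orders sum to 2 (valence 4) → 2 H
  atom 9: C, bond orders sum to 2 (valence 4) → 2 H
  atom 10: C, bond orders sum to 2 (valence 4) → 2 H
  atom 11: C, bond orders sum to 3 (valence 4) → 1 H
  atom 12: C, bond orders sum to 4 (valence 4) → 0 H
  atom 13: O, bond orders sum to 2 (valence 2) → 0 H
  atom 14: C, bond orders sum to 1 (valence 4) → 3 H
  atom 15: C, bond orders sum to 2 (valence 4) → 2 H
  atom 16: C, bond orders sum to 2 (valence 4) → 2 H
  atom 17: C, bond orders sum to 2 (valence 4) → 2 H
  atom 18: C, bond orders sum to 2 (valence 4) → 2 H
  atom 19: C, bond orders sum to 2 (valence 4) → 2 H
  atom 20: C, bond orders sum to 4 (valence 4) → 0 H
  atom 21: N, bond orders sum to 3 (valence 3) → 0 H
Totals → C:18, H:31, N:1, O:2.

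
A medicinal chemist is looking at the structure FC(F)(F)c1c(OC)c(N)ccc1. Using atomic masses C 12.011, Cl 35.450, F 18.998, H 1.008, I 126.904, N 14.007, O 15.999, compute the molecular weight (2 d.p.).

191.15 g/mol

First, the molecular formula is C8H8F3NO (counting implicit H from valence).
  C: 8 × 12.011 = 96.088
  F: 3 × 18.998 = 56.994
  H: 8 × 1.008 = 8.064
  N: 1 × 14.007 = 14.007
  O: 1 × 15.999 = 15.999
Sum: 8×12.011 + 3×18.998 + 8×1.008 + 1×14.007 + 1×15.999 = 191.152 → 191.15 g/mol.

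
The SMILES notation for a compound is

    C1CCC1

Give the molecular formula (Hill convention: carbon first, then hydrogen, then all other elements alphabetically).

Walk through each heavy atom and fill implicit hydrogens from standard valence (C 4, N 3, O 2, S 2, halogen 1):
  atom 1: C, bond orders sum to 2 (valence 4) → 2 H
  atom 2: C, bond orders sum to 2 (valence 4) → 2 H
  atom 3: C, bond orders sum to 2 (valence 4) → 2 H
  atom 4: C, bond orders sum to 2 (valence 4) → 2 H
Totals → C:4, H:8.
In Hill order: C4H8.

C4H8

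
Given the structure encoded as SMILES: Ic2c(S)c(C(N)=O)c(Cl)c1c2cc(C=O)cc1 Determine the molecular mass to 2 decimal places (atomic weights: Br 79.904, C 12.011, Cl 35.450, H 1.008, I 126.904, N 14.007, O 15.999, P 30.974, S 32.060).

391.61 g/mol

First, the molecular formula is C12H7ClINO2S (counting implicit H from valence).
  C: 12 × 12.011 = 144.132
  Cl: 1 × 35.450 = 35.450
  H: 7 × 1.008 = 7.056
  I: 1 × 126.904 = 126.904
  N: 1 × 14.007 = 14.007
  O: 2 × 15.999 = 31.998
  S: 1 × 32.060 = 32.060
Sum: 12×12.011 + 1×35.450 + 7×1.008 + 1×126.904 + 1×14.007 + 2×15.999 + 1×32.060 = 391.607 → 391.61 g/mol.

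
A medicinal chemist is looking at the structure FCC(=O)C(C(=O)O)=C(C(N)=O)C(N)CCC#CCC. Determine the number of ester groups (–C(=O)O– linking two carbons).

Scan the SMILES for the ester motif — none present.
Groups that are present: 1 alkene, 1 alkyne, 1 amide, 1 carboxylic acid, 1 ketone, 1 primary amine.

0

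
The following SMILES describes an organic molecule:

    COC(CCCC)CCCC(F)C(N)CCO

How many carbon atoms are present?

Count every carbon token in the SMILES (each C, including those in ring-closure positions and inside branches).
Carbon count: 13.

13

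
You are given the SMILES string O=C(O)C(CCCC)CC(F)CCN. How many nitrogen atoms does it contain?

Scan the SMILES for N atoms (remember two-letter symbols like Cl and Br are single atoms).
Nitrogen count: 1.

1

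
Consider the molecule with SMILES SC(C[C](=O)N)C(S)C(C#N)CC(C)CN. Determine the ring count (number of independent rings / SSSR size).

0

In SMILES, each pair of matching ring-closure digits denotes one ring-closing bond; the number of such bonds equals the number of independent rings.
Ring-closure bonds here: 0.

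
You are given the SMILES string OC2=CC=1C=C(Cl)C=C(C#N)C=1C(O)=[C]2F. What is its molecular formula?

C11H5ClFNO2

Walk through each heavy atom and fill implicit hydrogens from standard valence (C 4, N 3, O 2, S 2, halogen 1):
  atom 1: O, bond orders sum to 1 (valence 2) → 1 H
  atom 2: C, bond orders sum to 4 (valence 4) → 0 H
  atom 3: C, bond orders sum to 3 (valence 4) → 1 H
  atom 4: C, bond orders sum to 4 (valence 4) → 0 H
  atom 5: C, bond orders sum to 3 (valence 4) → 1 H
  atom 6: C, bond orders sum to 4 (valence 4) → 0 H
  atom 7: Cl (halogen, monovalent) → 0 H
  atom 8: C, bond orders sum to 3 (valence 4) → 1 H
  atom 9: C, bond orders sum to 4 (valence 4) → 0 H
  atom 10: C, bond orders sum to 4 (valence 4) → 0 H
  atom 11: N, bond orders sum to 3 (valence 3) → 0 H
  atom 12: C, bond orders sum to 4 (valence 4) → 0 H
  atom 13: C, bond orders sum to 4 (valence 4) → 0 H
  atom 14: O, bond orders sum to 1 (valence 2) → 1 H
  atom 15: C with explicit H count 0
  atom 16: F (halogen, monovalent) → 0 H
Totals → C:11, H:5, Cl:1, F:1, N:1, O:2.
In Hill order: C11H5ClFNO2.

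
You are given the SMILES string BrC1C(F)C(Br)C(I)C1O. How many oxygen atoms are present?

Scan the SMILES for O atoms (remember two-letter symbols like Cl and Br are single atoms).
Oxygen count: 1.

1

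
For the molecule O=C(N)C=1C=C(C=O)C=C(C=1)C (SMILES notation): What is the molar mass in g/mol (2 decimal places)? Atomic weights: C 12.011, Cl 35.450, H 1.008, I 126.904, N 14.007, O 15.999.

163.18 g/mol

First, the molecular formula is C9H9NO2 (counting implicit H from valence).
  C: 9 × 12.011 = 108.099
  H: 9 × 1.008 = 9.072
  N: 1 × 14.007 = 14.007
  O: 2 × 15.999 = 31.998
Sum: 9×12.011 + 9×1.008 + 1×14.007 + 2×15.999 = 163.176 → 163.18 g/mol.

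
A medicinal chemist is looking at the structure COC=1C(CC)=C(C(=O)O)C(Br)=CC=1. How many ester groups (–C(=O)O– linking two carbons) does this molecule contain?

Scan the SMILES for the ester motif — none present.
Groups that are present: 1 carboxylic acid, 1 ether.

0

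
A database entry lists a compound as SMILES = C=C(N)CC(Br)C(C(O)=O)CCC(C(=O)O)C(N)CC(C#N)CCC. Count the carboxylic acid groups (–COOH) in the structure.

2

The carboxylic acid motif appears at heavy-atom positions 8, 14 in the SMILES.
Other groups present: 1 alkene, 1 nitrile, 2 primary amine.
Carboxylic acid count: 2.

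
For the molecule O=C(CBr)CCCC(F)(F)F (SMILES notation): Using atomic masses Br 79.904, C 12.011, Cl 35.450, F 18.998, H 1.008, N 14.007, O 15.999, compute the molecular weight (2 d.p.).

First, the molecular formula is C6H8BrF3O (counting implicit H from valence).
  Br: 1 × 79.904 = 79.904
  C: 6 × 12.011 = 72.066
  F: 3 × 18.998 = 56.994
  H: 8 × 1.008 = 8.064
  O: 1 × 15.999 = 15.999
Sum: 1×79.904 + 6×12.011 + 3×18.998 + 8×1.008 + 1×15.999 = 233.027 → 233.03 g/mol.

233.03 g/mol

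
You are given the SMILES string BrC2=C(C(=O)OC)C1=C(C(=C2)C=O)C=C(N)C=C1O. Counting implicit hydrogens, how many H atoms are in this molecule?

10

Walk through each heavy atom and fill implicit hydrogens from standard valence (C 4, N 3, O 2, S 2, halogen 1):
  atom 1: Br (halogen, monovalent) → 0 H
  atom 2: C, bond orders sum to 4 (valence 4) → 0 H
  atom 3: C, bond orders sum to 4 (valence 4) → 0 H
  atom 4: C, bond orders sum to 4 (valence 4) → 0 H
  atom 5: O, bond orders sum to 2 (valence 2) → 0 H
  atom 6: O, bond orders sum to 2 (valence 2) → 0 H
  atom 7: C, bond orders sum to 1 (valence 4) → 3 H
  atom 8: C, bond orders sum to 4 (valence 4) → 0 H
  atom 9: C, bond orders sum to 4 (valence 4) → 0 H
  atom 10: C, bond orders sum to 4 (valence 4) → 0 H
  atom 11: C, bond orders sum to 3 (valence 4) → 1 H
  atom 12: C, bond orders sum to 3 (valence 4) → 1 H
  atom 13: O, bond orders sum to 2 (valence 2) → 0 H
  atom 14: C, bond orders sum to 3 (valence 4) → 1 H
  atom 15: C, bond orders sum to 4 (valence 4) → 0 H
  atom 16: N, bond orders sum to 1 (valence 3) → 2 H
  atom 17: C, bond orders sum to 3 (valence 4) → 1 H
  atom 18: C, bond orders sum to 4 (valence 4) → 0 H
  atom 19: O, bond orders sum to 1 (valence 2) → 1 H
Total hydrogens: 10.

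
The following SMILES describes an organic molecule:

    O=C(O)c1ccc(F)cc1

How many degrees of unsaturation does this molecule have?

Molecular formula: C7H5FO2.
DoU = (2C + 2 + N − H − X) / 2, where X is the halogen count and O/S are ignored.
    = (2·7 + 2 + 0 − 5 − 1) / 2 = 10 / 2 = 5.

5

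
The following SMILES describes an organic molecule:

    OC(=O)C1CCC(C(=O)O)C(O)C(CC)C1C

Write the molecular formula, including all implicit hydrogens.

C12H20O5

Walk through each heavy atom and fill implicit hydrogens from standard valence (C 4, N 3, O 2, S 2, halogen 1):
  atom 1: O, bond orders sum to 1 (valence 2) → 1 H
  atom 2: C, bond orders sum to 4 (valence 4) → 0 H
  atom 3: O, bond orders sum to 2 (valence 2) → 0 H
  atom 4: C, bond orders sum to 3 (valence 4) → 1 H
  atom 5: C, bond orders sum to 2 (valence 4) → 2 H
  atom 6: C, bond orders sum to 2 (valence 4) → 2 H
  atom 7: C, bond orders sum to 3 (valence 4) → 1 H
  atom 8: C, bond orders sum to 4 (valence 4) → 0 H
  atom 9: O, bond orders sum to 2 (valence 2) → 0 H
  atom 10: O, bond orders sum to 1 (valence 2) → 1 H
  atom 11: C, bond orders sum to 3 (valence 4) → 1 H
  atom 12: O, bond orders sum to 1 (valence 2) → 1 H
  atom 13: C, bond orders sum to 3 (valence 4) → 1 H
  atom 14: C, bond orders sum to 2 (valence 4) → 2 H
  atom 15: C, bond orders sum to 1 (valence 4) → 3 H
  atom 16: C, bond orders sum to 3 (valence 4) → 1 H
  atom 17: C, bond orders sum to 1 (valence 4) → 3 H
Totals → C:12, H:20, O:5.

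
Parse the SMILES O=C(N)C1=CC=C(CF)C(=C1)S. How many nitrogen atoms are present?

1

Scan the SMILES for N atoms (remember two-letter symbols like Cl and Br are single atoms).
Nitrogen count: 1.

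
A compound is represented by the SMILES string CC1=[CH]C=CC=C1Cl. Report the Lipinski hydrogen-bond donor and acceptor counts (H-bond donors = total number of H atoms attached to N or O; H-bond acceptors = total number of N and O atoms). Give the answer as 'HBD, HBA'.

0, 0

Donors: find every N or O and count the H atoms it carries.
  (no N or O atoms present)
Lipinski HBD = 0.
Acceptors: N atoms = 0, O atoms = 0 → HBA = 0.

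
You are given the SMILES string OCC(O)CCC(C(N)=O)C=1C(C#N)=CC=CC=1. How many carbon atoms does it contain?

13

Count every carbon token in the SMILES (each C, including those in ring-closure positions and inside branches).
Carbon count: 13.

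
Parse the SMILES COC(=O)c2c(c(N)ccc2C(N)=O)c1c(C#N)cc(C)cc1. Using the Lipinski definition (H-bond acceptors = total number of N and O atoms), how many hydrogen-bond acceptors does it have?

N atoms: 3; O atoms: 3.
Lipinski HBA = 3 + 3 = 6.

6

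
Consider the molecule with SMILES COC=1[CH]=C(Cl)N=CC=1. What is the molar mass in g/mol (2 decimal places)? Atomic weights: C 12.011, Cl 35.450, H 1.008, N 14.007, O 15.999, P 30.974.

143.57 g/mol

First, the molecular formula is C6H6ClNO (counting implicit H from valence).
  C: 6 × 12.011 = 72.066
  Cl: 1 × 35.450 = 35.450
  H: 6 × 1.008 = 6.048
  N: 1 × 14.007 = 14.007
  O: 1 × 15.999 = 15.999
Sum: 6×12.011 + 1×35.450 + 6×1.008 + 1×14.007 + 1×15.999 = 143.570 → 143.57 g/mol.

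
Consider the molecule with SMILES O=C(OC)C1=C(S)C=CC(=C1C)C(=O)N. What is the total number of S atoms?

Scan the SMILES for S atoms (remember two-letter symbols like Cl and Br are single atoms).
Sulfur count: 1.

1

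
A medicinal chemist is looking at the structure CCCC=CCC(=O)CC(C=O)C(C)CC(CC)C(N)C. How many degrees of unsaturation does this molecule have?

Molecular formula: C18H33NO2.
DoU = (2C + 2 + N − H − X) / 2, where X is the halogen count and O/S are ignored.
    = (2·18 + 2 + 1 − 33 − 0) / 2 = 6 / 2 = 3.

3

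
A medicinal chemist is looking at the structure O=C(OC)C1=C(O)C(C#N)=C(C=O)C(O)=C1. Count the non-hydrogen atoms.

16

Every atom symbol written in the SMILES (organic subset) is one heavy atom; implicit H are not written.
Heavy atoms by element → C:10, N:1, O:5.
Total: 16.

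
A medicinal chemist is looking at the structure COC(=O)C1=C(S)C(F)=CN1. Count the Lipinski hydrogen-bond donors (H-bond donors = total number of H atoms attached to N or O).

1

Donors: find every N or O and count the H atoms it carries.
  atom 2 (O): bond orders sum to 2 → 0 H
  atom 4 (O): bond orders sum to 2 → 0 H
  atom 11 (N): bond orders sum to 2 → 1 H
Lipinski HBD = 1.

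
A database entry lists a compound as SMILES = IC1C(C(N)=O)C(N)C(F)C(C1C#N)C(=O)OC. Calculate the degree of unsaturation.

5

Molecular formula: C10H13FIN3O3.
DoU = (2C + 2 + N − H − X) / 2, where X is the halogen count and O/S are ignored.
    = (2·10 + 2 + 3 − 13 − 2) / 2 = 10 / 2 = 5.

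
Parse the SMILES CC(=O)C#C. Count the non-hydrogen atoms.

Every atom symbol written in the SMILES (organic subset) is one heavy atom; implicit H are not written.
Heavy atoms by element → C:4, O:1.
Total: 5.

5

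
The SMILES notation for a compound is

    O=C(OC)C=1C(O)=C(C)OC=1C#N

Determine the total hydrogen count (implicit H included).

7

Walk through each heavy atom and fill implicit hydrogens from standard valence (C 4, N 3, O 2, S 2, halogen 1):
  atom 1: O, bond orders sum to 2 (valence 2) → 0 H
  atom 2: C, bond orders sum to 4 (valence 4) → 0 H
  atom 3: O, bond orders sum to 2 (valence 2) → 0 H
  atom 4: C, bond orders sum to 1 (valence 4) → 3 H
  atom 5: C, bond orders sum to 4 (valence 4) → 0 H
  atom 6: C, bond orders sum to 4 (valence 4) → 0 H
  atom 7: O, bond orders sum to 1 (valence 2) → 1 H
  atom 8: C, bond orders sum to 4 (valence 4) → 0 H
  atom 9: C, bond orders sum to 1 (valence 4) → 3 H
  atom 10: O, bond orders sum to 2 (valence 2) → 0 H
  atom 11: C, bond orders sum to 4 (valence 4) → 0 H
  atom 12: C, bond orders sum to 4 (valence 4) → 0 H
  atom 13: N, bond orders sum to 3 (valence 3) → 0 H
Total hydrogens: 7.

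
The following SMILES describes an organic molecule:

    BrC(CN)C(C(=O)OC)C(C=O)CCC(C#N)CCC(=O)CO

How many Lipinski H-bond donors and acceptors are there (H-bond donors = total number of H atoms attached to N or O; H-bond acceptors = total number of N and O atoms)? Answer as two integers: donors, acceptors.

Donors: find every N or O and count the H atoms it carries.
  atom 4 (N): bond orders sum to 1 → 2 H
  atom 7 (O): bond orders sum to 2 → 0 H
  atom 8 (O): bond orders sum to 2 → 0 H
  atom 12 (O): bond orders sum to 2 → 0 H
  atom 17 (N): bond orders sum to 3 → 0 H
  atom 21 (O): bond orders sum to 2 → 0 H
  atom 23 (O): bond orders sum to 1 → 1 H
Lipinski HBD = 3.
Acceptors: N atoms = 2, O atoms = 5 → HBA = 7.

3, 7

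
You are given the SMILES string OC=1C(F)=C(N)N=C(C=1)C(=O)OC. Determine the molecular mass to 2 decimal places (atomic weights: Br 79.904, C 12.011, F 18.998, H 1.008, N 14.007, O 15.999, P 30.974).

First, the molecular formula is C7H7FN2O3 (counting implicit H from valence).
  C: 7 × 12.011 = 84.077
  F: 1 × 18.998 = 18.998
  H: 7 × 1.008 = 7.056
  N: 2 × 14.007 = 28.014
  O: 3 × 15.999 = 47.997
Sum: 7×12.011 + 1×18.998 + 7×1.008 + 2×14.007 + 3×15.999 = 186.142 → 186.14 g/mol.

186.14 g/mol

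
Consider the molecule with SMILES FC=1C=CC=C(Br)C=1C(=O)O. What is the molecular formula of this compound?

C7H4BrFO2

Walk through each heavy atom and fill implicit hydrogens from standard valence (C 4, N 3, O 2, S 2, halogen 1):
  atom 1: F (halogen, monovalent) → 0 H
  atom 2: C, bond orders sum to 4 (valence 4) → 0 H
  atom 3: C, bond orders sum to 3 (valence 4) → 1 H
  atom 4: C, bond orders sum to 3 (valence 4) → 1 H
  atom 5: C, bond orders sum to 3 (valence 4) → 1 H
  atom 6: C, bond orders sum to 4 (valence 4) → 0 H
  atom 7: Br (halogen, monovalent) → 0 H
  atom 8: C, bond orders sum to 4 (valence 4) → 0 H
  atom 9: C, bond orders sum to 4 (valence 4) → 0 H
  atom 10: O, bond orders sum to 2 (valence 2) → 0 H
  atom 11: O, bond orders sum to 1 (valence 2) → 1 H
Totals → C:7, H:4, Br:1, F:1, O:2.
In Hill order: C7H4BrFO2.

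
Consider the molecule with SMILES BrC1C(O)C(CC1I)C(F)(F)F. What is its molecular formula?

Walk through each heavy atom and fill implicit hydrogens from standard valence (C 4, N 3, O 2, S 2, halogen 1):
  atom 1: Br (halogen, monovalent) → 0 H
  atom 2: C, bond orders sum to 3 (valence 4) → 1 H
  atom 3: C, bond orders sum to 3 (valence 4) → 1 H
  atom 4: O, bond orders sum to 1 (valence 2) → 1 H
  atom 5: C, bond orders sum to 3 (valence 4) → 1 H
  atom 6: C, bond orders sum to 2 (valence 4) → 2 H
  atom 7: C, bond orders sum to 3 (valence 4) → 1 H
  atom 8: I (halogen, monovalent) → 0 H
  atom 9: C, bond orders sum to 4 (valence 4) → 0 H
  atom 10: F (halogen, monovalent) → 0 H
  atom 11: F (halogen, monovalent) → 0 H
  atom 12: F (halogen, monovalent) → 0 H
Totals → C:6, H:7, Br:1, F:3, I:1, O:1.

C6H7BrF3IO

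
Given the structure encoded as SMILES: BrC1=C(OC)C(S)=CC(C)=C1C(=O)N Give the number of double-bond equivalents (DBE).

Degree of unsaturation = (number of rings) + (number of π bonds).
Ring closures in the SMILES: 1.
π bonds: 4 double bonds (each 1 DoU) → 4 DoU from unsaturation.
Total DoU = 1 + 4 = 5.

5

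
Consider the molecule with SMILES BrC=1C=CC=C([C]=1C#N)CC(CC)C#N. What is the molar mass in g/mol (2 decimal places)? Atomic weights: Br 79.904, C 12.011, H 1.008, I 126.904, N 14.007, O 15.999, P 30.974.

263.14 g/mol

First, the molecular formula is C12H11BrN2 (counting implicit H from valence).
  Br: 1 × 79.904 = 79.904
  C: 12 × 12.011 = 144.132
  H: 11 × 1.008 = 11.088
  N: 2 × 14.007 = 28.014
Sum: 1×79.904 + 12×12.011 + 11×1.008 + 2×14.007 = 263.138 → 263.14 g/mol.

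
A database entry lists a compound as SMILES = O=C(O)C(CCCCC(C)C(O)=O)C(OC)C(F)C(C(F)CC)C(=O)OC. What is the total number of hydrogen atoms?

Walk through each heavy atom and fill implicit hydrogens from standard valence (C 4, N 3, O 2, S 2, halogen 1):
  atom 1: O, bond orders sum to 2 (valence 2) → 0 H
  atom 2: C, bond orders sum to 4 (valence 4) → 0 H
  atom 3: O, bond orders sum to 1 (valence 2) → 1 H
  atom 4: C, bond orders sum to 3 (valence 4) → 1 H
  atom 5: C, bond orders sum to 2 (valence 4) → 2 H
  atom 6: C, bond orders sum to 2 (valence 4) → 2 H
  atom 7: C, bond orders sum to 2 (valence 4) → 2 H
  atom 8: C, bond orders sum to 2 (valence 4) → 2 H
  atom 9: C, bond orders sum to 3 (valence 4) → 1 H
  atom 10: C, bond orders sum to 1 (valence 4) → 3 H
  atom 11: C, bond orders sum to 4 (valence 4) → 0 H
  atom 12: O, bond orders sum to 1 (valence 2) → 1 H
  atom 13: O, bond orders sum to 2 (valence 2) → 0 H
  atom 14: C, bond orders sum to 3 (valence 4) → 1 H
  atom 15: O, bond orders sum to 2 (valence 2) → 0 H
  atom 16: C, bond orders sum to 1 (valence 4) → 3 H
  atom 17: C, bond orders sum to 3 (valence 4) → 1 H
  atom 18: F (halogen, monovalent) → 0 H
  atom 19: C, bond orders sum to 3 (valence 4) → 1 H
  atom 20: C, bond orders sum to 3 (valence 4) → 1 H
  atom 21: F (halogen, monovalent) → 0 H
  atom 22: C, bond orders sum to 2 (valence 4) → 2 H
  atom 23: C, bond orders sum to 1 (valence 4) → 3 H
  atom 24: C, bond orders sum to 4 (valence 4) → 0 H
  atom 25: O, bond orders sum to 2 (valence 2) → 0 H
  atom 26: O, bond orders sum to 2 (valence 2) → 0 H
  atom 27: C, bond orders sum to 1 (valence 4) → 3 H
Total hydrogens: 30.

30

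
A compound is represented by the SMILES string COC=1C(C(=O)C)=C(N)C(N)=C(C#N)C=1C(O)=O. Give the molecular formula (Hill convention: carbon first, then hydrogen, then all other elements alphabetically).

C11H11N3O4

Walk through each heavy atom and fill implicit hydrogens from standard valence (C 4, N 3, O 2, S 2, halogen 1):
  atom 1: C, bond orders sum to 1 (valence 4) → 3 H
  atom 2: O, bond orders sum to 2 (valence 2) → 0 H
  atom 3: C, bond orders sum to 4 (valence 4) → 0 H
  atom 4: C, bond orders sum to 4 (valence 4) → 0 H
  atom 5: C, bond orders sum to 4 (valence 4) → 0 H
  atom 6: O, bond orders sum to 2 (valence 2) → 0 H
  atom 7: C, bond orders sum to 1 (valence 4) → 3 H
  atom 8: C, bond orders sum to 4 (valence 4) → 0 H
  atom 9: N, bond orders sum to 1 (valence 3) → 2 H
  atom 10: C, bond orders sum to 4 (valence 4) → 0 H
  atom 11: N, bond orders sum to 1 (valence 3) → 2 H
  atom 12: C, bond orders sum to 4 (valence 4) → 0 H
  atom 13: C, bond orders sum to 4 (valence 4) → 0 H
  atom 14: N, bond orders sum to 3 (valence 3) → 0 H
  atom 15: C, bond orders sum to 4 (valence 4) → 0 H
  atom 16: C, bond orders sum to 4 (valence 4) → 0 H
  atom 17: O, bond orders sum to 1 (valence 2) → 1 H
  atom 18: O, bond orders sum to 2 (valence 2) → 0 H
Totals → C:11, H:11, N:3, O:4.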